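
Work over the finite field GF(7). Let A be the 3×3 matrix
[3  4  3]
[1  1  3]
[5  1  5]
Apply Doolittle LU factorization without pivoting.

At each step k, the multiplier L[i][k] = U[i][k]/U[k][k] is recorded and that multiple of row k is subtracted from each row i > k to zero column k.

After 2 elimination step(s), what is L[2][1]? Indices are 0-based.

k=0: U[0][0]=3
  eliminate (1,0): mult=5, new row 1: (0, 2, 2); set L[1][0]=5
  eliminate (2,0): mult=4, new row 2: (0, 6, 0); set L[2][0]=4
k=1: U[1][1]=2
  eliminate (2,1): mult=3, new row 2: (0, 0, 1); set L[2][1]=3

L[2][1] = 3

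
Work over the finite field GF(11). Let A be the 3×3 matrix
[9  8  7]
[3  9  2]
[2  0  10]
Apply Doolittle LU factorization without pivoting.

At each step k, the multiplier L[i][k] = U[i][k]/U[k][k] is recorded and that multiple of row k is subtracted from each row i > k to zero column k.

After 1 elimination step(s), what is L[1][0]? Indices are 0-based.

L[1][0] = 4

Step 1: pivot at (0,0) is 9.
  row1 ← row1 − (4)·row0  ⇒  L[1][0]=4, U row1=(0, 10, 7)
  row2 ← row2 − (10)·row0  ⇒  L[2][0]=10, U row2=(0, 8, 6)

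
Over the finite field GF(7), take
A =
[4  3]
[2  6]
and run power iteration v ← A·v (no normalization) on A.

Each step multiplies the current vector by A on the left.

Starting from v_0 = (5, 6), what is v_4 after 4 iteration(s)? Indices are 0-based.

v_0 = (5, 6).
v_1 = A·v_0 = (3, 4).
v_2 = A·v_1 = (3, 2).
v_3 = A·v_2 = (4, 4).
v_4 = A·v_3 = (0, 4).

v_4 = (0, 4)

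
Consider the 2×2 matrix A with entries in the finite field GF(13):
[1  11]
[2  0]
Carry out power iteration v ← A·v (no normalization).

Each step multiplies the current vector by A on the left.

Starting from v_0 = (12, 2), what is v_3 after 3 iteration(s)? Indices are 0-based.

v_3 = (6, 11)

v_0 = (12, 2).
v_1 = A·v_0 = (8, 11).
v_2 = A·v_1 = (12, 3).
v_3 = A·v_2 = (6, 11).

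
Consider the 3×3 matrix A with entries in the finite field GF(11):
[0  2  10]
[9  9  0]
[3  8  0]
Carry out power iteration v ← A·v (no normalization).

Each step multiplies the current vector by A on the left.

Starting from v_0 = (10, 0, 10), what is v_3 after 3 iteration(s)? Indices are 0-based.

v_0 = (10, 0, 10).
v_1 = A·v_0 = (1, 2, 8).
v_2 = A·v_1 = (7, 5, 8).
v_3 = A·v_2 = (2, 9, 6).

v_3 = (2, 9, 6)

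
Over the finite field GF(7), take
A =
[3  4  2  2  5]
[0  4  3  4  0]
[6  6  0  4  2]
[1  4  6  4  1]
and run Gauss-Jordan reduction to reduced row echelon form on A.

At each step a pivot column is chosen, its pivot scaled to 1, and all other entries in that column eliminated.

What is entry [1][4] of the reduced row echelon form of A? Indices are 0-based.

M[1][4] = 5

pivot(0,0)=3: scale R0 → (1, 6, 3, 3, 4)
  clear (2,0): R2 −= (6)R0 → (0, 5, 3, 0, 6)
  clear (3,0): R3 −= (1)R0 → (0, 5, 3, 1, 4)
pivot(1,1)=4: scale R1 → (0, 1, 6, 1, 0)
  clear (0,1): R0 −= (6)R1 → (1, 0, 2, 4, 4)
  clear (2,1): R2 −= (5)R1 → (0, 0, 1, 2, 6)
  clear (3,1): R3 −= (5)R1 → (0, 0, 1, 3, 4)
pivot(2,2)=1: scale R2 → (0, 0, 1, 2, 6)
  clear (0,2): R0 −= (2)R2 → (1, 0, 0, 0, 6)
  clear (1,2): R1 −= (6)R2 → (0, 1, 0, 3, 6)
  clear (3,2): R3 −= (1)R2 → (0, 0, 0, 1, 5)
pivot(3,3)=1: scale R3 → (0, 0, 0, 1, 5)
  clear (1,3): R1 −= (3)R3 → (0, 1, 0, 0, 5)
  clear (2,3): R2 −= (2)R3 → (0, 0, 1, 0, 3)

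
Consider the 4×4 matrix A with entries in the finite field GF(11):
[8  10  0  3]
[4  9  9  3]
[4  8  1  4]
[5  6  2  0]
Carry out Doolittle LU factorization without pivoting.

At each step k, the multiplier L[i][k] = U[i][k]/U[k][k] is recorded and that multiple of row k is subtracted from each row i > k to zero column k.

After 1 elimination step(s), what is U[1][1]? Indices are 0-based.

U[1][1] = 4

Step 1: pivot at (0,0) is 8.
  row1 ← row1 − (6)·row0  ⇒  L[1][0]=6, U row1=(0, 4, 9, 7)
  row2 ← row2 − (6)·row0  ⇒  L[2][0]=6, U row2=(0, 3, 1, 8)
  row3 ← row3 − (2)·row0  ⇒  L[3][0]=2, U row3=(0, 8, 2, 5)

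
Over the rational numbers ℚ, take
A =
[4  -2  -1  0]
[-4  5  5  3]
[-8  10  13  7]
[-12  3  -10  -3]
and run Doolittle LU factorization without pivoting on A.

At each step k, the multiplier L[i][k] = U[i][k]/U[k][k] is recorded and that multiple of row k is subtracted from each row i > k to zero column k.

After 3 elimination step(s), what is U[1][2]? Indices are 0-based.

U[1][2] = 4

[col 0] pivot 4
  R1 -= -1*R0 → (0, 3, 4, 3)  (L[1][0] := -1)
  R2 -= -2*R0 → (0, 6, 11, 7)  (L[2][0] := -2)
  R3 -= -3*R0 → (0, -3, -13, -3)  (L[3][0] := -3)
[col 1] pivot 3
  R2 -= 2*R1 → (0, 0, 3, 1)  (L[2][1] := 2)
  R3 -= -1*R1 → (0, 0, -9, 0)  (L[3][1] := -1)
[col 2] pivot 3
  R3 -= -3*R2 → (0, 0, 0, 3)  (L[3][2] := -3)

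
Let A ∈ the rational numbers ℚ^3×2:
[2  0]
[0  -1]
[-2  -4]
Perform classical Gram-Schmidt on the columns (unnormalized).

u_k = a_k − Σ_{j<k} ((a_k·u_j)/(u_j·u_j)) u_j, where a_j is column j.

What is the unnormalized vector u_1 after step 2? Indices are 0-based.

u_1 = (-2, -1, -2)

Step 1: u_0 = a_0 = (2, 0, -2).
Step 2: u_1 = a_1 − (1)·u_0 = (-2, -1, -2).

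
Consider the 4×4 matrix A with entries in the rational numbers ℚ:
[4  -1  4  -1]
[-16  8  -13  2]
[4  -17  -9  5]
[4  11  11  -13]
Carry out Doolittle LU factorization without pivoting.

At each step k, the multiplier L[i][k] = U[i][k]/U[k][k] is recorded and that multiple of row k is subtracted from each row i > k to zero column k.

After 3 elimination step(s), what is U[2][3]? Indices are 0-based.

U[2][3] = -2

Step 1: pivot at (0,0) is 4.
  row1 ← row1 − (-4)·row0  ⇒  L[1][0]=-4, U row1=(0, 4, 3, -2)
  row2 ← row2 − (1)·row0  ⇒  L[2][0]=1, U row2=(0, -16, -13, 6)
  row3 ← row3 − (1)·row0  ⇒  L[3][0]=1, U row3=(0, 12, 7, -12)
Step 2: pivot at (1,1) is 4.
  row2 ← row2 − (-4)·row1  ⇒  L[2][1]=-4, U row2=(0, 0, -1, -2)
  row3 ← row3 − (3)·row1  ⇒  L[3][1]=3, U row3=(0, 0, -2, -6)
Step 3: pivot at (2,2) is -1.
  row3 ← row3 − (2)·row2  ⇒  L[3][2]=2, U row3=(0, 0, 0, -2)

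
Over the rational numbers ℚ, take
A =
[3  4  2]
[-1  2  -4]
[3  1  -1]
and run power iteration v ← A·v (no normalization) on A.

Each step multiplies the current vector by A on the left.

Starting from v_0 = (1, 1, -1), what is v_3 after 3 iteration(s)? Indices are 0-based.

v_3 = (105, -135, 105)

v_0 = (1, 1, -1).
v_1 = A·v_0 = (5, 5, 5).
v_2 = A·v_1 = (45, -15, 15).
v_3 = A·v_2 = (105, -135, 105).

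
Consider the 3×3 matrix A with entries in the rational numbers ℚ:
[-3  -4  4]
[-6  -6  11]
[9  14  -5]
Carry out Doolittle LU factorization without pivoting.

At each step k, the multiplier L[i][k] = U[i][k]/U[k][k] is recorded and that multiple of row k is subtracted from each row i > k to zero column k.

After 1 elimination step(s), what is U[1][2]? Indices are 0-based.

k=0: U[0][0]=-3
  eliminate (1,0): mult=2, new row 1: (0, 2, 3); set L[1][0]=2
  eliminate (2,0): mult=-3, new row 2: (0, 2, 7); set L[2][0]=-3

U[1][2] = 3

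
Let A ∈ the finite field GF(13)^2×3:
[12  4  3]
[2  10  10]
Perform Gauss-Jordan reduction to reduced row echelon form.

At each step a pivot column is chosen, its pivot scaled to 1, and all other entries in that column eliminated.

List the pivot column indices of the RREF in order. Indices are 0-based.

pivot(0,0)=12: scale R0 → (1, 9, 10)
  clear (1,0): R1 −= (2)R0 → (0, 5, 3)
pivot(1,1)=5: scale R1 → (0, 1, 11)
  clear (0,1): R0 −= (9)R1 → (1, 0, 2)

pivot columns: 0, 1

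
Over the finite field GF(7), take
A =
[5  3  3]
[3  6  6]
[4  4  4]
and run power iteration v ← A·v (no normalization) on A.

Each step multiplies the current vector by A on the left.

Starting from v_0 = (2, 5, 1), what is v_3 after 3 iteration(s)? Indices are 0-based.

v_0 = (2, 5, 1).
v_1 = A·v_0 = (0, 0, 4).
v_2 = A·v_1 = (5, 3, 2).
v_3 = A·v_2 = (5, 3, 5).

v_3 = (5, 3, 5)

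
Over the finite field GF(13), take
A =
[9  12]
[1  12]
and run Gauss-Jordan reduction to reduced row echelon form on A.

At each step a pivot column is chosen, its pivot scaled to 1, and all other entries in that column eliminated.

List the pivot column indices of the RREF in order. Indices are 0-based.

pivot columns: 0, 1

[1] R0 /= 9  ⇒  (1, 10)
     R1 -= 1·R0  ⇒  (0, 2)
[2] R1 /= 2  ⇒  (0, 1)
     R0 -= 10·R1  ⇒  (1, 0)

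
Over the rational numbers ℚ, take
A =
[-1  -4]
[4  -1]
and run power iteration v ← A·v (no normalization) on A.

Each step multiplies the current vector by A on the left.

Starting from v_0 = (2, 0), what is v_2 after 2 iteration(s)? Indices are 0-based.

v_2 = (-30, -16)

v_0 = (2, 0).
v_1 = A·v_0 = (-2, 8).
v_2 = A·v_1 = (-30, -16).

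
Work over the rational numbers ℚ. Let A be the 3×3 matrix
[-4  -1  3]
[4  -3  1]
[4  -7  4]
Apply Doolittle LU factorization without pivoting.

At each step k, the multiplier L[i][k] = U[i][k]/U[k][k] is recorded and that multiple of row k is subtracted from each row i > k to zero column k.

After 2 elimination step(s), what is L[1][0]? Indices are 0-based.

L[1][0] = -1

[col 0] pivot -4
  R1 -= -1*R0 → (0, -4, 4)  (L[1][0] := -1)
  R2 -= -1*R0 → (0, -8, 7)  (L[2][0] := -1)
[col 1] pivot -4
  R2 -= 2*R1 → (0, 0, -1)  (L[2][1] := 2)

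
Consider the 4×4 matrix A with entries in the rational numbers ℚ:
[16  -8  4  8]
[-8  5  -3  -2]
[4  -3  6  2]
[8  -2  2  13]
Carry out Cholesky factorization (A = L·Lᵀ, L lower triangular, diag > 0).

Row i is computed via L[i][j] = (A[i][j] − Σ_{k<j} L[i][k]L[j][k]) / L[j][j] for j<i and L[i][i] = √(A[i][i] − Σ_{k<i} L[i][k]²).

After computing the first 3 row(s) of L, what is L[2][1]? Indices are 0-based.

Step 1: L[0][0] = √(16) = 4.
  L[1][0] = (-8) / L[0][0] = -2.
Step 2: L[1][1] = √(1) = 1.
  L[2][0] = (4) / L[0][0] = 1.
  L[2][1] = (-1) / L[1][1] = -1.
Step 3: L[2][2] = √(4) = 2.

L[2][1] = -1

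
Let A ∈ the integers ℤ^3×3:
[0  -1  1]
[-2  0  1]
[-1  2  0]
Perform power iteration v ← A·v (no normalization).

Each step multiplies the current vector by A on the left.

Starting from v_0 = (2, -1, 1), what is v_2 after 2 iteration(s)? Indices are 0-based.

v_2 = (-1, -8, -8)

v_0 = (2, -1, 1).
v_1 = A·v_0 = (2, -3, -4).
v_2 = A·v_1 = (-1, -8, -8).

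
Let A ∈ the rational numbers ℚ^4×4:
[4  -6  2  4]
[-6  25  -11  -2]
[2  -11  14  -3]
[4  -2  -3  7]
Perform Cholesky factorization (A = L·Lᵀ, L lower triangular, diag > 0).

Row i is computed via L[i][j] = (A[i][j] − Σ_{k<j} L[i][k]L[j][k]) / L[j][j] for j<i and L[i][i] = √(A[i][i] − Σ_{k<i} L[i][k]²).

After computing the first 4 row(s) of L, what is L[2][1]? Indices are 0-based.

Step 1: L[0][0] = √(4) = 2.
  L[1][0] = (-6) / L[0][0] = -3.
Step 2: L[1][1] = √(16) = 4.
  L[2][0] = (2) / L[0][0] = 1.
  L[2][1] = (-8) / L[1][1] = -2.
Step 3: L[2][2] = √(9) = 3.
  L[3][0] = (4) / L[0][0] = 2.
  L[3][1] = (4) / L[1][1] = 1.
  L[3][2] = (-3) / L[2][2] = -1.
Step 4: L[3][3] = √(1) = 1.

L[2][1] = -2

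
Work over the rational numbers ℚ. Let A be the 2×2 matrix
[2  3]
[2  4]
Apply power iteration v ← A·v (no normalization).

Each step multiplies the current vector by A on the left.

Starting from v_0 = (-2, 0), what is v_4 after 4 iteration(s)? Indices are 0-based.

v_4 = (-632, -768)

v_0 = (-2, 0).
v_1 = A·v_0 = (-4, -4).
v_2 = A·v_1 = (-20, -24).
v_3 = A·v_2 = (-112, -136).
v_4 = A·v_3 = (-632, -768).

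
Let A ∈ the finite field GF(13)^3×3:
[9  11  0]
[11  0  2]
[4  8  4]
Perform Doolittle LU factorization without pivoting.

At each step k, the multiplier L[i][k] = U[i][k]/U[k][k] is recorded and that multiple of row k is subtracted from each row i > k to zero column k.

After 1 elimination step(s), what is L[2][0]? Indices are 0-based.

[col 0] pivot 9
  R1 -= 7*R0 → (0, 1, 2)  (L[1][0] := 7)
  R2 -= 12*R0 → (0, 6, 4)  (L[2][0] := 12)

L[2][0] = 12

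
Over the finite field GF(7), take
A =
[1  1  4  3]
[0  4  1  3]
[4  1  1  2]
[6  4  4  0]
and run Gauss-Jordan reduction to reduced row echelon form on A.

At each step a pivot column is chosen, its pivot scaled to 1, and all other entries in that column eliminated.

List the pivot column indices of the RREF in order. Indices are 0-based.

step 1: normalize row 0 (÷1) = (1, 1, 4, 3)
  row 2: subtract 4×row0 = (0, 4, 6, 4)
  row 3: subtract 6×row0 = (0, 5, 1, 3)
step 2: normalize row 1 (÷4) = (0, 1, 2, 6)
  row 0: subtract 1×row1 = (1, 0, 2, 4)
  row 2: subtract 4×row1 = (0, 0, 5, 1)
  row 3: subtract 5×row1 = (0, 0, 5, 1)
step 3: normalize row 2 (÷5) = (0, 0, 1, 3)
  row 0: subtract 2×row2 = (1, 0, 0, 5)
  row 1: subtract 2×row2 = (0, 1, 0, 0)
  row 3: subtract 5×row2 = (0, 0, 0, 0)
skip col 3 (zero from row 3)

pivot columns: 0, 1, 2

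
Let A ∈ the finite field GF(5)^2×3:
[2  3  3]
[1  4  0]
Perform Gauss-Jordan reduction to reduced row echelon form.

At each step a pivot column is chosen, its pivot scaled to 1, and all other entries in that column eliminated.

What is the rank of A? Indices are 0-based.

[1] R0 /= 2  ⇒  (1, 4, 4)
     R1 -= 1·R0  ⇒  (0, 0, 1)
column 1 empty below row 1
[2] R1 /= 1  ⇒  (0, 0, 1)
     R0 -= 4·R1  ⇒  (1, 4, 0)

rank = 2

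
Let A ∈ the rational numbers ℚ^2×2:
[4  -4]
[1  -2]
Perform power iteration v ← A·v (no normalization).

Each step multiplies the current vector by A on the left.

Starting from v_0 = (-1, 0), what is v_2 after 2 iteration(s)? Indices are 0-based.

v_2 = (-12, -2)

v_0 = (-1, 0).
v_1 = A·v_0 = (-4, -1).
v_2 = A·v_1 = (-12, -2).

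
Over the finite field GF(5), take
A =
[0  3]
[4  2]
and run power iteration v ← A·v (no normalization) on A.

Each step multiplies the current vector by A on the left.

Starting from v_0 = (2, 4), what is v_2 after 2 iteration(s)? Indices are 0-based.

v_2 = (3, 0)

v_0 = (2, 4).
v_1 = A·v_0 = (2, 1).
v_2 = A·v_1 = (3, 0).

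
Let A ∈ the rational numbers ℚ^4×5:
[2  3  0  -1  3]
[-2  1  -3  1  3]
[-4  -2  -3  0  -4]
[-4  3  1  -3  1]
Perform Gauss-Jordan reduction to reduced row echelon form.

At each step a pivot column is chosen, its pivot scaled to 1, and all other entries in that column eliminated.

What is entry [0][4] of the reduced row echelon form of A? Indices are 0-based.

M[0][4] = -8/31

step 1: normalize row 0 (÷2) = (1, 3/2, 0, -1/2, 3/2)
  row 1: subtract -2×row0 = (0, 4, -3, 0, 6)
  row 2: subtract -4×row0 = (0, 4, -3, -2, 2)
  row 3: subtract -4×row0 = (0, 9, 1, -5, 7)
step 2: normalize row 1 (÷4) = (0, 1, -3/4, 0, 3/2)
  row 0: subtract 3/2×row1 = (1, 0, 9/8, -1/2, -3/4)
  row 2: subtract 4×row1 = (0, 0, 0, -2, -4)
  row 3: subtract 9×row1 = (0, 0, 31/4, -5, -13/2)
step 3: exchange rows 2,3
step 3: normalize row 2 (÷31/4) = (0, 0, 1, -20/31, -26/31)
  row 0: subtract 9/8×row2 = (1, 0, 0, 7/31, 6/31)
  row 1: subtract -3/4×row2 = (0, 1, 0, -15/31, 27/31)
step 4: normalize row 3 (÷-2) = (0, 0, 0, 1, 2)
  row 0: subtract 7/31×row3 = (1, 0, 0, 0, -8/31)
  row 1: subtract -15/31×row3 = (0, 1, 0, 0, 57/31)
  row 2: subtract -20/31×row3 = (0, 0, 1, 0, 14/31)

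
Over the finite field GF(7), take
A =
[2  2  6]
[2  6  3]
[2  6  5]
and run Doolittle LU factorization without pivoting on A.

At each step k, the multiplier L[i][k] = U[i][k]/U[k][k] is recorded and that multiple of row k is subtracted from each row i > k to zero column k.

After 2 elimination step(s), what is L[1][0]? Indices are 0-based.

[col 0] pivot 2
  R1 -= 1*R0 → (0, 4, 4)  (L[1][0] := 1)
  R2 -= 1*R0 → (0, 4, 6)  (L[2][0] := 1)
[col 1] pivot 4
  R2 -= 1*R1 → (0, 0, 2)  (L[2][1] := 1)

L[1][0] = 1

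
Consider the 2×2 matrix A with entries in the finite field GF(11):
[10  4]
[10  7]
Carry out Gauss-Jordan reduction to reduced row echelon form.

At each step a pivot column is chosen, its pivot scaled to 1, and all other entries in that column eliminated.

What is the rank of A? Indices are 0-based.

pivot(0,0)=10: scale R0 → (1, 7)
  clear (1,0): R1 −= (10)R0 → (0, 3)
pivot(1,1)=3: scale R1 → (0, 1)
  clear (0,1): R0 −= (7)R1 → (1, 0)

rank = 2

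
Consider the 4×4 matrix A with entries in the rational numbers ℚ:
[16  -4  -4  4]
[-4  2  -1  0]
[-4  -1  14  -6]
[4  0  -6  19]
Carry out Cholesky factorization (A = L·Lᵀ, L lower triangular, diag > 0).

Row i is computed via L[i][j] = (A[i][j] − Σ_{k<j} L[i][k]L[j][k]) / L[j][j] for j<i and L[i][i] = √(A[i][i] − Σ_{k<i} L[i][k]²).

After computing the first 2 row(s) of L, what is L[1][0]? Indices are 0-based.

Step 1: L[0][0] = √(16) = 4.
  L[1][0] = (-4) / L[0][0] = -1.
Step 2: L[1][1] = √(1) = 1.

L[1][0] = -1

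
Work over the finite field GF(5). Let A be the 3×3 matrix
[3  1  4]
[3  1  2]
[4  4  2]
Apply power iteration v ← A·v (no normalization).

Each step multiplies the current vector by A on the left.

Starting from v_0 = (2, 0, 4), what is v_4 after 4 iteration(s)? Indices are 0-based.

v_0 = (2, 0, 4).
v_1 = A·v_0 = (2, 4, 1).
v_2 = A·v_1 = (4, 2, 1).
v_3 = A·v_2 = (3, 1, 1).
v_4 = A·v_3 = (4, 2, 3).

v_4 = (4, 2, 3)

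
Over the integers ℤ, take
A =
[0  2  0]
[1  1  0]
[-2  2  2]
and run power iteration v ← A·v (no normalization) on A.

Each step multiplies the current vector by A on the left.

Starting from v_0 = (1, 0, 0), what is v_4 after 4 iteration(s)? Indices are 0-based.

v_0 = (1, 0, 0).
v_1 = A·v_0 = (0, 1, -2).
v_2 = A·v_1 = (2, 1, -2).
v_3 = A·v_2 = (2, 3, -6).
v_4 = A·v_3 = (6, 5, -10).

v_4 = (6, 5, -10)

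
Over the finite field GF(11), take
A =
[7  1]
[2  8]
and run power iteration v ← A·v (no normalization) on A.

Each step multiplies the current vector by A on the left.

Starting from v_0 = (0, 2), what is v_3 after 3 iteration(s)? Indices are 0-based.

v_3 = (1, 5)

v_0 = (0, 2).
v_1 = A·v_0 = (2, 5).
v_2 = A·v_1 = (8, 0).
v_3 = A·v_2 = (1, 5).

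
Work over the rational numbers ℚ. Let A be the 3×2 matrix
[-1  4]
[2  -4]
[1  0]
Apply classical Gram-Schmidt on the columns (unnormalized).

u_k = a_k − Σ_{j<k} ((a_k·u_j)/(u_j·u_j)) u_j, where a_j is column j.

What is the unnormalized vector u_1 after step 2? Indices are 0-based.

Step 1: u_0 = a_0 = (-1, 2, 1).
Step 2: u_1 = a_1 − (-2)·u_0 = (2, 0, 2).

u_1 = (2, 0, 2)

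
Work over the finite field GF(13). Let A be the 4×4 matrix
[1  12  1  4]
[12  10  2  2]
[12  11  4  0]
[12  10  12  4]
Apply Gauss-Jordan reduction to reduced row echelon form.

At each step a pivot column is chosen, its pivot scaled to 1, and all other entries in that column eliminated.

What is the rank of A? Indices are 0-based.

pivot(0,0)=1: scale R0 → (1, 12, 1, 4)
  clear (1,0): R1 −= (12)R0 → (0, 9, 3, 6)
  clear (2,0): R2 −= (12)R0 → (0, 10, 5, 4)
  clear (3,0): R3 −= (12)R0 → (0, 9, 0, 8)
pivot(1,1)=9: scale R1 → (0, 1, 9, 5)
  clear (0,1): R0 −= (12)R1 → (1, 0, 10, 9)
  clear (2,1): R2 −= (10)R1 → (0, 0, 6, 6)
  clear (3,1): R3 −= (9)R1 → (0, 0, 10, 2)
pivot(2,2)=6: scale R2 → (0, 0, 1, 1)
  clear (0,2): R0 −= (10)R2 → (1, 0, 0, 12)
  clear (1,2): R1 −= (9)R2 → (0, 1, 0, 9)
  clear (3,2): R3 −= (10)R2 → (0, 0, 0, 5)
pivot(3,3)=5: scale R3 → (0, 0, 0, 1)
  clear (0,3): R0 −= (12)R3 → (1, 0, 0, 0)
  clear (1,3): R1 −= (9)R3 → (0, 1, 0, 0)
  clear (2,3): R2 −= (1)R3 → (0, 0, 1, 0)

rank = 4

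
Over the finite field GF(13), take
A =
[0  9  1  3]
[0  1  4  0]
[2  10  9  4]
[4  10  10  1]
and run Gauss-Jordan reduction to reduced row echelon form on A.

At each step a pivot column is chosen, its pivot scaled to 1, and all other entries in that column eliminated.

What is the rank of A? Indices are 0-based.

rank = 4

step 1: exchange rows 0,2
step 1: normalize row 0 (÷2) = (1, 5, 11, 2)
  row 3: subtract 4×row0 = (0, 3, 5, 6)
step 2: normalize row 1 (÷1) = (0, 1, 4, 0)
  row 0: subtract 5×row1 = (1, 0, 4, 2)
  row 2: subtract 9×row1 = (0, 0, 4, 3)
  row 3: subtract 3×row1 = (0, 0, 6, 6)
step 3: normalize row 2 (÷4) = (0, 0, 1, 4)
  row 0: subtract 4×row2 = (1, 0, 0, 12)
  row 1: subtract 4×row2 = (0, 1, 0, 10)
  row 3: subtract 6×row2 = (0, 0, 0, 8)
step 4: normalize row 3 (÷8) = (0, 0, 0, 1)
  row 0: subtract 12×row3 = (1, 0, 0, 0)
  row 1: subtract 10×row3 = (0, 1, 0, 0)
  row 2: subtract 4×row3 = (0, 0, 1, 0)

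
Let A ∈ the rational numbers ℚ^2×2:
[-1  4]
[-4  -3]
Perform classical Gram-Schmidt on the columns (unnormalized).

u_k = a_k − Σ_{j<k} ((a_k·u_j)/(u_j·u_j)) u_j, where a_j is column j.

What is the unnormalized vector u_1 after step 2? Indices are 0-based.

u_1 = (76/17, -19/17)

Step 1: u_0 = a_0 = (-1, -4).
Step 2: u_1 = a_1 − (8/17)·u_0 = (76/17, -19/17).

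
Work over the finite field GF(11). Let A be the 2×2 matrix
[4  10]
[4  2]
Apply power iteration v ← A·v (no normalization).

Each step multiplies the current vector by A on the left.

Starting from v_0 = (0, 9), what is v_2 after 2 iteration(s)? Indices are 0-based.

v_0 = (0, 9).
v_1 = A·v_0 = (2, 7).
v_2 = A·v_1 = (1, 0).

v_2 = (1, 0)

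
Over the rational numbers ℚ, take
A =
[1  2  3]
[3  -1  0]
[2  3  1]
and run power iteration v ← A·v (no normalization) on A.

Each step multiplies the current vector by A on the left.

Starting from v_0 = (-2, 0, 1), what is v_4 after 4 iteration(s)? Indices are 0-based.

v_4 = (-293, -108, -357)

v_0 = (-2, 0, 1).
v_1 = A·v_0 = (1, -6, -3).
v_2 = A·v_1 = (-20, 9, -19).
v_3 = A·v_2 = (-59, -69, -32).
v_4 = A·v_3 = (-293, -108, -357).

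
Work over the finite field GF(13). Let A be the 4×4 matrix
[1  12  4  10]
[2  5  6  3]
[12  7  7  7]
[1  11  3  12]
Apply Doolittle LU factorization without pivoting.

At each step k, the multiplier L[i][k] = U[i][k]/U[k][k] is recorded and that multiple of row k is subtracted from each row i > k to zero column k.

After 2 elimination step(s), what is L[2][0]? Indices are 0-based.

L[2][0] = 12

k=0: U[0][0]=1
  eliminate (1,0): mult=2, new row 1: (0, 7, 11, 9); set L[1][0]=2
  eliminate (2,0): mult=12, new row 2: (0, 6, 11, 4); set L[2][0]=12
  eliminate (3,0): mult=1, new row 3: (0, 12, 12, 2); set L[3][0]=1
k=1: U[1][1]=7
  eliminate (2,1): mult=12, new row 2: (0, 0, 9, 0); set L[2][1]=12
  eliminate (3,1): mult=11, new row 3: (0, 0, 8, 7); set L[3][1]=11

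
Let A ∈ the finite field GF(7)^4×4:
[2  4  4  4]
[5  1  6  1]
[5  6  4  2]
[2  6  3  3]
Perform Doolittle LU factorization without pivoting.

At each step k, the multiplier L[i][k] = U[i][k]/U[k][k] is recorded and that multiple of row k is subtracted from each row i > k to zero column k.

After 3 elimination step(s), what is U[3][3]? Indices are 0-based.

U[3][3] = 1

Step 1: pivot at (0,0) is 2.
  row1 ← row1 − (6)·row0  ⇒  L[1][0]=6, U row1=(0, 5, 3, 5)
  row2 ← row2 − (6)·row0  ⇒  L[2][0]=6, U row2=(0, 3, 1, 6)
  row3 ← row3 − (1)·row0  ⇒  L[3][0]=1, U row3=(0, 2, 6, 6)
Step 2: pivot at (1,1) is 5.
  row2 ← row2 − (2)·row1  ⇒  L[2][1]=2, U row2=(0, 0, 2, 3)
  row3 ← row3 − (6)·row1  ⇒  L[3][1]=6, U row3=(0, 0, 2, 4)
Step 3: pivot at (2,2) is 2.
  row3 ← row3 − (1)·row2  ⇒  L[3][2]=1, U row3=(0, 0, 0, 1)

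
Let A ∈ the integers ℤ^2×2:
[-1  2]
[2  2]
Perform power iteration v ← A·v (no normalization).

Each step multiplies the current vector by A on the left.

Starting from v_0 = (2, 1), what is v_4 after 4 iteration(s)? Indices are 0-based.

v_4 = (84, 120)

v_0 = (2, 1).
v_1 = A·v_0 = (0, 6).
v_2 = A·v_1 = (12, 12).
v_3 = A·v_2 = (12, 48).
v_4 = A·v_3 = (84, 120).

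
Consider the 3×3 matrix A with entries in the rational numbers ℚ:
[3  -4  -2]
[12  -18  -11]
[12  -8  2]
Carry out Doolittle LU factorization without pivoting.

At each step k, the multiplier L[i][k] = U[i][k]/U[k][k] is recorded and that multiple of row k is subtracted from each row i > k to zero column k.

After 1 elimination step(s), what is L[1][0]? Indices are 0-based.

L[1][0] = 4

[col 0] pivot 3
  R1 -= 4*R0 → (0, -2, -3)  (L[1][0] := 4)
  R2 -= 4*R0 → (0, 8, 10)  (L[2][0] := 4)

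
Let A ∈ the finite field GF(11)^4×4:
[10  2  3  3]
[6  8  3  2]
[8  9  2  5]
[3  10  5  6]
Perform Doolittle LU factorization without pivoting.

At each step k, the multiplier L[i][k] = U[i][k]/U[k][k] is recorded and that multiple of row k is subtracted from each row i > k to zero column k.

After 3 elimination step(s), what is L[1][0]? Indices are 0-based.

L[1][0] = 5

k=0: U[0][0]=10
  eliminate (1,0): mult=5, new row 1: (0, 9, 10, 9); set L[1][0]=5
  eliminate (2,0): mult=3, new row 2: (0, 3, 4, 7); set L[2][0]=3
  eliminate (3,0): mult=8, new row 3: (0, 5, 3, 4); set L[3][0]=8
k=1: U[1][1]=9
  eliminate (2,1): mult=4, new row 2: (0, 0, 8, 4); set L[2][1]=4
  eliminate (3,1): mult=3, new row 3: (0, 0, 6, 10); set L[3][1]=3
k=2: U[2][2]=8
  eliminate (3,2): mult=9, new row 3: (0, 0, 0, 7); set L[3][2]=9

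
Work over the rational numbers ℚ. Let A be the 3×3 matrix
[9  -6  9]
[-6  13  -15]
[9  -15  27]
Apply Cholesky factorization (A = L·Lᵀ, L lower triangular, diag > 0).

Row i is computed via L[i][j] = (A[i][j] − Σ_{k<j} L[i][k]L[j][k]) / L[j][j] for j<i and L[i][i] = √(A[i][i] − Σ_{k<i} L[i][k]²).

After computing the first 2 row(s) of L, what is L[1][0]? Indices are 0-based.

L[1][0] = -2

Step 1: L[0][0] = √(9) = 3.
  L[1][0] = (-6) / L[0][0] = -2.
Step 2: L[1][1] = √(9) = 3.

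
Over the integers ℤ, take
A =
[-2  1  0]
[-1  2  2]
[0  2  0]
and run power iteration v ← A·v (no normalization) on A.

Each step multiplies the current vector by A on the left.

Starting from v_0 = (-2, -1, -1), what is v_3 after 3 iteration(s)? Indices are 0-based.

v_0 = (-2, -1, -1).
v_1 = A·v_0 = (3, -2, -2).
v_2 = A·v_1 = (-8, -11, -4).
v_3 = A·v_2 = (5, -22, -22).

v_3 = (5, -22, -22)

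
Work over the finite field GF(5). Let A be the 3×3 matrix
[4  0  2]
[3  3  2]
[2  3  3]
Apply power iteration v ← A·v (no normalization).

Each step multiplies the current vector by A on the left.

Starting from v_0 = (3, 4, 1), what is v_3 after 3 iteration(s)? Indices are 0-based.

v_3 = (2, 3, 0)

v_0 = (3, 4, 1).
v_1 = A·v_0 = (4, 3, 1).
v_2 = A·v_1 = (3, 3, 0).
v_3 = A·v_2 = (2, 3, 0).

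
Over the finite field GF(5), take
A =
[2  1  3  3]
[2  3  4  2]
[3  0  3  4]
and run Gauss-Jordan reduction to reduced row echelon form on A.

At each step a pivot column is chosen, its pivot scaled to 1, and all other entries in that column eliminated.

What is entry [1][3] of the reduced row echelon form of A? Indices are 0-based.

M[1][3] = 2

pivot(0,0)=2: scale R0 → (1, 3, 4, 4)
  clear (1,0): R1 −= (2)R0 → (0, 2, 1, 4)
  clear (2,0): R2 −= (3)R0 → (0, 1, 1, 2)
pivot(1,1)=2: scale R1 → (0, 1, 3, 2)
  clear (0,1): R0 −= (3)R1 → (1, 0, 0, 3)
  clear (2,1): R2 −= (1)R1 → (0, 0, 3, 0)
pivot(2,2)=3: scale R2 → (0, 0, 1, 0)
  clear (1,2): R1 −= (3)R2 → (0, 1, 0, 2)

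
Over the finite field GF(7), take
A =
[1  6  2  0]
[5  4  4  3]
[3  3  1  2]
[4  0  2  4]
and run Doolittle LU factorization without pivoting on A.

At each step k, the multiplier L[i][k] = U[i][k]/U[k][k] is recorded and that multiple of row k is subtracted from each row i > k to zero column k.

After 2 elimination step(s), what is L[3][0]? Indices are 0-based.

Step 1: pivot at (0,0) is 1.
  row1 ← row1 − (5)·row0  ⇒  L[1][0]=5, U row1=(0, 2, 1, 3)
  row2 ← row2 − (3)·row0  ⇒  L[2][0]=3, U row2=(0, 6, 2, 2)
  row3 ← row3 − (4)·row0  ⇒  L[3][0]=4, U row3=(0, 4, 1, 4)
Step 2: pivot at (1,1) is 2.
  row2 ← row2 − (3)·row1  ⇒  L[2][1]=3, U row2=(0, 0, 6, 0)
  row3 ← row3 − (2)·row1  ⇒  L[3][1]=2, U row3=(0, 0, 6, 5)

L[3][0] = 4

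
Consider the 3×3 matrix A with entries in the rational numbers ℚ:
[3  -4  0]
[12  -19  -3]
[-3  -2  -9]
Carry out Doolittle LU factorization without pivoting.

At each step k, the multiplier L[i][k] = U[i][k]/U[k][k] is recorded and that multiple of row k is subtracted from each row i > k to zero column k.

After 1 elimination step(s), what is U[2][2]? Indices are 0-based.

U[2][2] = -9

[col 0] pivot 3
  R1 -= 4*R0 → (0, -3, -3)  (L[1][0] := 4)
  R2 -= -1*R0 → (0, -6, -9)  (L[2][0] := -1)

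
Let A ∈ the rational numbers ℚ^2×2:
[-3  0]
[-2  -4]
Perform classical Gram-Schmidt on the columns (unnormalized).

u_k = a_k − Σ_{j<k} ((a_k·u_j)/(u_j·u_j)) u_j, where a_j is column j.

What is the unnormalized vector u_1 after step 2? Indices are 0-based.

u_1 = (24/13, -36/13)

Step 1: u_0 = a_0 = (-3, -2).
Step 2: u_1 = a_1 − (8/13)·u_0 = (24/13, -36/13).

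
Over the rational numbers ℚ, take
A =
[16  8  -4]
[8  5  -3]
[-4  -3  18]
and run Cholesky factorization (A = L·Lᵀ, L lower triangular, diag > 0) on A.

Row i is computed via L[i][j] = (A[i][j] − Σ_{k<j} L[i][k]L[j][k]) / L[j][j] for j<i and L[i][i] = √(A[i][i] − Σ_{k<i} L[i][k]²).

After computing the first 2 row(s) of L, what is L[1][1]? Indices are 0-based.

Step 1: L[0][0] = √(16) = 4.
  L[1][0] = (8) / L[0][0] = 2.
Step 2: L[1][1] = √(1) = 1.

L[1][1] = 1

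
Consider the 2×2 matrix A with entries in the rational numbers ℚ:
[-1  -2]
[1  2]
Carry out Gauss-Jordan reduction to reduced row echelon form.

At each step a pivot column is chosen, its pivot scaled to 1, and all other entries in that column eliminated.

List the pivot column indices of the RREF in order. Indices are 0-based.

pivot columns: 0

[1] R0 /= -1  ⇒  (1, 2)
     R1 -= 1·R0  ⇒  (0, 0)
column 1 empty below row 1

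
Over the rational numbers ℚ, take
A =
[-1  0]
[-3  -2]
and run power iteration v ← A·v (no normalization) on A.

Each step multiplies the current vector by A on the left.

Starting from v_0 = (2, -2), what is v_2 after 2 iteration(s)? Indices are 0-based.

v_0 = (2, -2).
v_1 = A·v_0 = (-2, -2).
v_2 = A·v_1 = (2, 10).

v_2 = (2, 10)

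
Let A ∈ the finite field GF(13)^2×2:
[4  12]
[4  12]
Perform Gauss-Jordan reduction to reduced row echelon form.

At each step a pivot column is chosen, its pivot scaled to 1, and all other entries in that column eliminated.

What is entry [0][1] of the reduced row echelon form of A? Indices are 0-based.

M[0][1] = 3

step 1: normalize row 0 (÷4) = (1, 3)
  row 1: subtract 4×row0 = (0, 0)
skip col 1 (zero from row 1)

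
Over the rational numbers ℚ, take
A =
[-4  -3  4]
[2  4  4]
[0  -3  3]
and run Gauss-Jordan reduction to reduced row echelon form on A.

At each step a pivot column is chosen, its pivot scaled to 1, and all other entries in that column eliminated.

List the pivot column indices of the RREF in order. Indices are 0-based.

pivot columns: 0, 1, 2

pivot(0,0)=-4: scale R0 → (1, 3/4, -1)
  clear (1,0): R1 −= (2)R0 → (0, 5/2, 6)
pivot(1,1)=5/2: scale R1 → (0, 1, 12/5)
  clear (0,1): R0 −= (3/4)R1 → (1, 0, -14/5)
  clear (2,1): R2 −= (-3)R1 → (0, 0, 51/5)
pivot(2,2)=51/5: scale R2 → (0, 0, 1)
  clear (0,2): R0 −= (-14/5)R2 → (1, 0, 0)
  clear (1,2): R1 −= (12/5)R2 → (0, 1, 0)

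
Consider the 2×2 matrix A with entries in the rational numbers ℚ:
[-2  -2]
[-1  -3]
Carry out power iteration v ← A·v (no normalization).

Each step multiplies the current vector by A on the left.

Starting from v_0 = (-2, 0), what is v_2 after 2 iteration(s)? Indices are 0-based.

v_0 = (-2, 0).
v_1 = A·v_0 = (4, 2).
v_2 = A·v_1 = (-12, -10).

v_2 = (-12, -10)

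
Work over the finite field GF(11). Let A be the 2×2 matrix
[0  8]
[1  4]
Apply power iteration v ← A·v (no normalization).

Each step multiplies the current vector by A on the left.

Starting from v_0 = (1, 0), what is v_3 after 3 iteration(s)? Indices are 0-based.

v_3 = (10, 2)

v_0 = (1, 0).
v_1 = A·v_0 = (0, 1).
v_2 = A·v_1 = (8, 4).
v_3 = A·v_2 = (10, 2).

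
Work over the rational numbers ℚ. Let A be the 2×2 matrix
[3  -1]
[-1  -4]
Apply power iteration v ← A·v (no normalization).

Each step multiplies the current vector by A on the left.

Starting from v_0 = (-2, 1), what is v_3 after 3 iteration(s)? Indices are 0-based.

v_3 = (-72, -41)

v_0 = (-2, 1).
v_1 = A·v_0 = (-7, -2).
v_2 = A·v_1 = (-19, 15).
v_3 = A·v_2 = (-72, -41).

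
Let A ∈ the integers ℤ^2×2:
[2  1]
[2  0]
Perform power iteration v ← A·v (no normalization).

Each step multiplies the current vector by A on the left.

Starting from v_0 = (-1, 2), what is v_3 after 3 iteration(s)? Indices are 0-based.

v_0 = (-1, 2).
v_1 = A·v_0 = (0, -2).
v_2 = A·v_1 = (-2, 0).
v_3 = A·v_2 = (-4, -4).

v_3 = (-4, -4)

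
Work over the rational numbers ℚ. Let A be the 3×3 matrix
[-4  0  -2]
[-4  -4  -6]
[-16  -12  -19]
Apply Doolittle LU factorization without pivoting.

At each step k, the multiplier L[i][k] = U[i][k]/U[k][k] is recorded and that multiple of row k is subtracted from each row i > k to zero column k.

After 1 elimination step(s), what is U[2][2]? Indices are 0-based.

U[2][2] = -11

k=0: U[0][0]=-4
  eliminate (1,0): mult=1, new row 1: (0, -4, -4); set L[1][0]=1
  eliminate (2,0): mult=4, new row 2: (0, -12, -11); set L[2][0]=4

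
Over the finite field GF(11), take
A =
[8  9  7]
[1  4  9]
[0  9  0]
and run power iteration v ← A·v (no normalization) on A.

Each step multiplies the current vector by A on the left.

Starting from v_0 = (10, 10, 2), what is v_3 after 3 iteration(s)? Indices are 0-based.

v_0 = (10, 10, 2).
v_1 = A·v_0 = (8, 2, 2).
v_2 = A·v_1 = (8, 1, 7).
v_3 = A·v_2 = (1, 9, 9).

v_3 = (1, 9, 9)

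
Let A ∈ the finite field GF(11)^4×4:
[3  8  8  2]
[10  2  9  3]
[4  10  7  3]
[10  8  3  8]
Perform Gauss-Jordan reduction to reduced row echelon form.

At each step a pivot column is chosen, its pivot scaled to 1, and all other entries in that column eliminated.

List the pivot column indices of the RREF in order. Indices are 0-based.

pivot(0,0)=3: scale R0 → (1, 10, 10, 8)
  clear (1,0): R1 −= (10)R0 → (0, 1, 8, 0)
  clear (2,0): R2 −= (4)R0 → (0, 3, 0, 4)
  clear (3,0): R3 −= (10)R0 → (0, 7, 2, 5)
pivot(1,1)=1: scale R1 → (0, 1, 8, 0)
  clear (0,1): R0 −= (10)R1 → (1, 0, 7, 8)
  clear (2,1): R2 −= (3)R1 → (0, 0, 9, 4)
  clear (3,1): R3 −= (7)R1 → (0, 0, 1, 5)
pivot(2,2)=9: scale R2 → (0, 0, 1, 9)
  clear (0,2): R0 −= (7)R2 → (1, 0, 0, 0)
  clear (1,2): R1 −= (8)R2 → (0, 1, 0, 5)
  clear (3,2): R3 −= (1)R2 → (0, 0, 0, 7)
pivot(3,3)=7: scale R3 → (0, 0, 0, 1)
  clear (1,3): R1 −= (5)R3 → (0, 1, 0, 0)
  clear (2,3): R2 −= (9)R3 → (0, 0, 1, 0)

pivot columns: 0, 1, 2, 3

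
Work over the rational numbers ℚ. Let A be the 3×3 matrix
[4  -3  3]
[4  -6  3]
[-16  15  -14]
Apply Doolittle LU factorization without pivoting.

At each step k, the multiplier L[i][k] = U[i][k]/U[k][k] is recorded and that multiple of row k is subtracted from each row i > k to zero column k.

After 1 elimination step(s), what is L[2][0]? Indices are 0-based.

k=0: U[0][0]=4
  eliminate (1,0): mult=1, new row 1: (0, -3, 0); set L[1][0]=1
  eliminate (2,0): mult=-4, new row 2: (0, 3, -2); set L[2][0]=-4

L[2][0] = -4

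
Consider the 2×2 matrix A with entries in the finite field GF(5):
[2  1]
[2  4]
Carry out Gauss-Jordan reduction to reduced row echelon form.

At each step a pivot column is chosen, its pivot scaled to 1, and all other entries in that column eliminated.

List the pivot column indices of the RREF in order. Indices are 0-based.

pivot columns: 0, 1

[1] R0 /= 2  ⇒  (1, 3)
     R1 -= 2·R0  ⇒  (0, 3)
[2] R1 /= 3  ⇒  (0, 1)
     R0 -= 3·R1  ⇒  (1, 0)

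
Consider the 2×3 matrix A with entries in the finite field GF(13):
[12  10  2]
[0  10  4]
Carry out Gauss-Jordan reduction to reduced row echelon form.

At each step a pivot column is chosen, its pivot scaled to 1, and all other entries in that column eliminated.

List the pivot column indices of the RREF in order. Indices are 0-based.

pivot(0,0)=12: scale R0 → (1, 3, 11)
pivot(1,1)=10: scale R1 → (0, 1, 3)
  clear (0,1): R0 −= (3)R1 → (1, 0, 2)

pivot columns: 0, 1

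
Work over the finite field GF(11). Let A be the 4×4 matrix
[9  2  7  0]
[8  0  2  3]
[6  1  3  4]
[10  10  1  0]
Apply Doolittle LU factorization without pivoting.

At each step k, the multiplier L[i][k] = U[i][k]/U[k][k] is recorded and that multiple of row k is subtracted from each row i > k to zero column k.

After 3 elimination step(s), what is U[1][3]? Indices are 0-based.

k=0: U[0][0]=9
  eliminate (1,0): mult=7, new row 1: (0, 8, 8, 3); set L[1][0]=7
  eliminate (2,0): mult=8, new row 2: (0, 7, 2, 4); set L[2][0]=8
  eliminate (3,0): mult=6, new row 3: (0, 9, 3, 0); set L[3][0]=6
k=1: U[1][1]=8
  eliminate (2,1): mult=5, new row 2: (0, 0, 6, 0); set L[2][1]=5
  eliminate (3,1): mult=8, new row 3: (0, 0, 5, 9); set L[3][1]=8
k=2: U[2][2]=6
  eliminate (3,2): mult=10, new row 3: (0, 0, 0, 9); set L[3][2]=10

U[1][3] = 3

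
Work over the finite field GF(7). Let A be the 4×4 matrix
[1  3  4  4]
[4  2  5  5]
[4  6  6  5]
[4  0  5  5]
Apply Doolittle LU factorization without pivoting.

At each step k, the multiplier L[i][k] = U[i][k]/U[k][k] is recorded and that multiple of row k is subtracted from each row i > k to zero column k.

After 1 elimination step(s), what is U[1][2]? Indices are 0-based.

Step 1: pivot at (0,0) is 1.
  row1 ← row1 − (4)·row0  ⇒  L[1][0]=4, U row1=(0, 4, 3, 3)
  row2 ← row2 − (4)·row0  ⇒  L[2][0]=4, U row2=(0, 1, 4, 3)
  row3 ← row3 − (4)·row0  ⇒  L[3][0]=4, U row3=(0, 2, 3, 3)

U[1][2] = 3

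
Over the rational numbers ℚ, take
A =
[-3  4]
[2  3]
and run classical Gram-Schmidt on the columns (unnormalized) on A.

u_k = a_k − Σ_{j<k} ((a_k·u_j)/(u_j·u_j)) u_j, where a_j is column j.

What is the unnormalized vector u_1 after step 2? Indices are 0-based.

Step 1: u_0 = a_0 = (-3, 2).
Step 2: u_1 = a_1 − (-6/13)·u_0 = (34/13, 51/13).

u_1 = (34/13, 51/13)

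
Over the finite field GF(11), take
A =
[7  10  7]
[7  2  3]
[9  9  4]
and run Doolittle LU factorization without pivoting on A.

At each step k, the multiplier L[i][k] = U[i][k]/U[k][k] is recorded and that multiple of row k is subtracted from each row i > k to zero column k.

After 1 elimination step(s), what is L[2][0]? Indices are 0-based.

L[2][0] = 6

[col 0] pivot 7
  R1 -= 1*R0 → (0, 3, 7)  (L[1][0] := 1)
  R2 -= 6*R0 → (0, 4, 6)  (L[2][0] := 6)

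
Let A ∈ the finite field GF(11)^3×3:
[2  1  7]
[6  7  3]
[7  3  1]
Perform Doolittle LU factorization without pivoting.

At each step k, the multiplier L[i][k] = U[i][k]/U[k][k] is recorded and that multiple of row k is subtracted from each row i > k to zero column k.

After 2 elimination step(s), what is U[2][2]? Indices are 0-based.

k=0: U[0][0]=2
  eliminate (1,0): mult=3, new row 1: (0, 4, 4); set L[1][0]=3
  eliminate (2,0): mult=9, new row 2: (0, 5, 4); set L[2][0]=9
k=1: U[1][1]=4
  eliminate (2,1): mult=4, new row 2: (0, 0, 10); set L[2][1]=4

U[2][2] = 10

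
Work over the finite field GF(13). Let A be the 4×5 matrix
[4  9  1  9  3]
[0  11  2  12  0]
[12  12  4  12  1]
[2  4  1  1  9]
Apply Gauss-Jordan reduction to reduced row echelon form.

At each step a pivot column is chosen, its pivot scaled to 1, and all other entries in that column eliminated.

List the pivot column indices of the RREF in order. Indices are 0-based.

pivot columns: 0, 1, 2, 4

step 1: normalize row 0 (÷4) = (1, 12, 10, 12, 4)
  row 2: subtract 12×row0 = (0, 11, 1, 11, 5)
  row 3: subtract 2×row0 = (0, 6, 7, 3, 1)
step 2: normalize row 1 (÷11) = (0, 1, 12, 7, 0)
  row 0: subtract 12×row1 = (1, 0, 9, 6, 4)
  row 2: subtract 11×row1 = (0, 0, 12, 12, 5)
  row 3: subtract 6×row1 = (0, 0, 0, 0, 1)
step 3: normalize row 2 (÷12) = (0, 0, 1, 1, 8)
  row 0: subtract 9×row2 = (1, 0, 0, 10, 10)
  row 1: subtract 12×row2 = (0, 1, 0, 8, 8)
skip col 3 (zero from row 3)
step 4: normalize row 3 (÷1) = (0, 0, 0, 0, 1)
  row 0: subtract 10×row3 = (1, 0, 0, 10, 0)
  row 1: subtract 8×row3 = (0, 1, 0, 8, 0)
  row 2: subtract 8×row3 = (0, 0, 1, 1, 0)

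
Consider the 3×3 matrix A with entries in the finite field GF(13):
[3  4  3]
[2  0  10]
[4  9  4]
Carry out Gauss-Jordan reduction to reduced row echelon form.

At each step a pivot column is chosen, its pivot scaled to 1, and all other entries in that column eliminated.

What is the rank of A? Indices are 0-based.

step 1: normalize row 0 (÷3) = (1, 10, 1)
  row 1: subtract 2×row0 = (0, 6, 8)
  row 2: subtract 4×row0 = (0, 8, 0)
step 2: normalize row 1 (÷6) = (0, 1, 10)
  row 0: subtract 10×row1 = (1, 0, 5)
  row 2: subtract 8×row1 = (0, 0, 11)
step 3: normalize row 2 (÷11) = (0, 0, 1)
  row 0: subtract 5×row2 = (1, 0, 0)
  row 1: subtract 10×row2 = (0, 1, 0)

rank = 3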